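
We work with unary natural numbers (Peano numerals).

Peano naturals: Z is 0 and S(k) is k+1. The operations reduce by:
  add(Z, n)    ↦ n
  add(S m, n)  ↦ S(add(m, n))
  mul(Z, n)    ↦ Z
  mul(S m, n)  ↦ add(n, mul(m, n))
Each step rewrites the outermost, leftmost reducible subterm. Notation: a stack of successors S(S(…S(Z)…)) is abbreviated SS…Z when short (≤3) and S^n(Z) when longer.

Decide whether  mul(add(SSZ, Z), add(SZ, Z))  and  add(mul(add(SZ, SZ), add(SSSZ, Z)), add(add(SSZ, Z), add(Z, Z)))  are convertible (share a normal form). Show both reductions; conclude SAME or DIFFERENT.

Answer: DIFFERENT — A ⇓ SSZ, B ⇓ S^8(Z)

Working:
Term A:
  start: mul(add(SSZ, Z), add(SZ, Z))
  [1] mul(S(add(SZ, Z)), add(SZ, Z))
  [2] add(add(SZ, Z), mul(add(SZ, Z), add(SZ, Z)))
  [3] add(S(add(Z, Z)), mul(add(SZ, Z), add(SZ, Z)))
  [4] S(add(add(Z, Z), mul(add(SZ, Z), add(SZ, Z))))
  [5] S(add(Z, mul(add(SZ, Z), add(SZ, Z))))
  [6] S(mul(add(SZ, Z), add(SZ, Z)))
  [7] S(mul(S(add(Z, Z)), add(SZ, Z)))
  [8] S(add(add(SZ, Z), mul(add(Z, Z), add(SZ, Z))))
  [9] S(add(S(add(Z, Z)), mul(add(Z, Z), add(SZ, Z))))
  [10] S(S(add(add(Z, Z), mul(add(Z, Z), add(SZ, Z)))))
  [11] S(S(add(Z, mul(add(Z, Z), add(SZ, Z)))))
  [12] S(S(mul(add(Z, Z), add(SZ, Z))))
  [13] S(S(mul(Z, add(SZ, Z))))
  [14] SSZ

Term B:
  start: add(mul(add(SZ, SZ), add(SSSZ, Z)), add(add(SSZ, Z), add(Z, Z)))
  [1] add(mul(S(add(Z, SZ)), add(SSSZ, Z)), add(add(SSZ, Z), add(Z, Z)))
  [2] add(add(add(SSSZ, Z), mul(add(Z, SZ), add(SSSZ, Z))), add(add(SSZ, Z), add(Z, Z)))
  [3] add(add(S(add(SSZ, Z)), mul(add(Z, SZ), add(SSSZ, Z))), add(add(SSZ, Z), add(Z, Z)))
  [4] add(S(add(add(SSZ, Z), mul(add(Z, SZ), add(SSSZ, Z)))), add(add(SSZ, Z), add(Z, Z)))
  [5] S(add(add(add(SSZ, Z), mul(add(Z, SZ), add(SSSZ, Z))), add(add(SSZ, Z), add(Z, Z))))
  [6] S(add(add(S(add(SZ, Z)), mul(add(Z, SZ), add(SSSZ, Z))), add(add(SSZ, Z), add(Z, Z))))
  [7] S(add(S(add(add(SZ, Z), mul(add(Z, SZ), add(SSSZ, Z)))), add(add(SSZ, Z), add(Z, Z))))
  [8] S(S(add(add(add(SZ, Z), mul(add(Z, SZ), add(SSSZ, Z))), add(add(SSZ, Z), add(Z, Z)))))
  [9] S(S(add(add(S(add(Z, Z)), mul(add(Z, SZ), add(SSSZ, Z))), add(add(SSZ, Z), add(Z, Z)))))
  [10] S(S(add(S(add(add(Z, Z), mul(add(Z, SZ), add(SSSZ, Z)))), add(add(SSZ, Z), add(Z, Z)))))
  [11] S(S(S(add(add(add(Z, Z), mul(add(Z, SZ), add(SSSZ, Z))), add(add(SSZ, Z), add(Z, Z))))))
  [12] S(S(S(add(add(Z, mul(add(Z, SZ), add(SSSZ, Z))), add(add(SSZ, Z), add(Z, Z))))))
  [13] S(S(S(add(mul(add(Z, SZ), add(SSSZ, Z)), add(add(SSZ, Z), add(Z, Z))))))
  [14] S(S(S(add(mul(SZ, add(SSSZ, Z)), add(add(SSZ, Z), add(Z, Z))))))
  [15] S(S(S(add(add(add(SSSZ, Z), mul(Z, add(SSSZ, Z))), add(add(SSZ, Z), add(Z, Z))))))
  [16] S(S(S(add(add(S(add(SSZ, Z)), mul(Z, add(SSSZ, Z))), add(add(SSZ, Z), add(Z, Z))))))
  [17] S(S(S(add(S(add(add(SSZ, Z), mul(Z, add(SSSZ, Z)))), add(add(SSZ, Z), add(Z, Z))))))
  [18] S(S(S(S(add(add(add(SSZ, Z), mul(Z, add(SSSZ, Z))), add(add(SSZ, Z), add(Z, Z)))))))
  [19] S(S(S(S(add(add(S(add(SZ, Z)), mul(Z, add(SSSZ, Z))), add(add(SSZ, Z), add(Z, Z)))))))
  [20] S(S(S(S(add(S(add(add(SZ, Z), mul(Z, add(SSSZ, Z)))), add(add(SSZ, Z), add(Z, Z)))))))
  [21] S(S(S(S(S(add(add(add(SZ, Z), mul(Z, add(SSSZ, Z))), add(add(SSZ, Z), add(Z, Z))))))))
  [22] S(S(S(S(S(add(add(S(add(Z, Z)), mul(Z, add(SSSZ, Z))), add(add(SSZ, Z), add(Z, Z))))))))
  [23] S(S(S(S(S(add(S(add(add(Z, Z), mul(Z, add(SSSZ, Z)))), add(add(SSZ, Z), add(Z, Z))))))))
  [24] S(S(S(S(S(S(add(add(add(Z, Z), mul(Z, add(SSSZ, Z))), add(add(SSZ, Z), add(Z, Z)))))))))
  [25] S(S(S(S(S(S(add(add(Z, mul(Z, add(SSSZ, Z))), add(add(SSZ, Z), add(Z, Z)))))))))
  [26] S(S(S(S(S(S(add(mul(Z, add(SSSZ, Z)), add(add(SSZ, Z), add(Z, Z)))))))))
  [27] S(S(S(S(S(S(add(Z, add(add(SSZ, Z), add(Z, Z)))))))))
  [28] S(S(S(S(S(S(add(add(SSZ, Z), add(Z, Z))))))))
  [29] S(S(S(S(S(S(add(S(add(SZ, Z)), add(Z, Z))))))))
  [30] S(S(S(S(S(S(S(add(add(SZ, Z), add(Z, Z)))))))))
  [31] S(S(S(S(S(S(S(add(S(add(Z, Z)), add(Z, Z)))))))))
  [32] S(S(S(S(S(S(S(S(add(add(Z, Z), add(Z, Z))))))))))
  [33] S(S(S(S(S(S(S(S(add(Z, add(Z, Z))))))))))
  [34] S(S(S(S(S(S(S(S(add(Z, Z)))))))))
  [35] S^8(Z)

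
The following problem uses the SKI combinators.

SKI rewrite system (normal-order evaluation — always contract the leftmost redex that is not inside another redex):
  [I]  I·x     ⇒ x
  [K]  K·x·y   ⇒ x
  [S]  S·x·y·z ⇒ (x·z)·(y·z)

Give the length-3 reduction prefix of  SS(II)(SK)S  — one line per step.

Answer: after 3 steps: K(II(SK)S)(S(II(SK)S))

Derivation:
  start: SS(II)(SK)S
  [1] S(SK)(II(SK))S
  [2] SKS(II(SK)S)
  [3] K(II(SK)S)(S(II(SK)S))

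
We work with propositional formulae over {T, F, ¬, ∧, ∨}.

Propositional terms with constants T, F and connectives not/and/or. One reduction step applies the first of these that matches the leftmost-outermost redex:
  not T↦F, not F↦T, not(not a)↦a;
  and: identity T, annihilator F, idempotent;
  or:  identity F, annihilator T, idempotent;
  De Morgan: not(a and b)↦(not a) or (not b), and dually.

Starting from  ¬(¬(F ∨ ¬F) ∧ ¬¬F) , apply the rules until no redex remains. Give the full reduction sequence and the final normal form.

Answer: normal form = T  (in 5 steps)

Reduction:
  start: ¬(¬(F ∨ ¬F) ∧ ¬¬F)
  step 1: ¬¬(F ∨ ¬F) ∨ ¬¬¬F
  step 2: (F ∨ ¬F) ∨ ¬¬¬F
  step 3: ¬F ∨ ¬¬¬F
  step 4: T ∨ ¬¬¬F
  step 5: T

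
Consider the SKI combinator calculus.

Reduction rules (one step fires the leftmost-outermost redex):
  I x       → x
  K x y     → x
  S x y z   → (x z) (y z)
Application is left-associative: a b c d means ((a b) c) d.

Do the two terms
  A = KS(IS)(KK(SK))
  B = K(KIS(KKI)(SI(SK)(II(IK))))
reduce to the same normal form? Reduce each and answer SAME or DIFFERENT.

Answer: DIFFERENT — A ⇓ SK, B ⇓ K(K(K(SKK)))

Working:
Term A:
  start: KS(IS)(KK(SK))
  [1] S(KK(SK))
  [2] SK

Term B:
  start: K(KIS(KKI)(SI(SK)(II(IK))))
  [1] K(I(KKI)(SI(SK)(II(IK))))
  [2] K(KKI(SI(SK)(II(IK))))
  [3] K(K(SI(SK)(II(IK))))
  [4] K(K(I(II(IK))(SK(II(IK)))))
  [5] K(K(II(IK)(SK(II(IK)))))
  [6] K(K(I(IK)(SK(II(IK)))))
  [7] K(K(IK(SK(II(IK)))))
  [8] K(K(K(SK(II(IK)))))
  [9] K(K(K(SK(I(IK)))))
  [10] K(K(K(SK(IK))))
  [11] K(K(K(SKK)))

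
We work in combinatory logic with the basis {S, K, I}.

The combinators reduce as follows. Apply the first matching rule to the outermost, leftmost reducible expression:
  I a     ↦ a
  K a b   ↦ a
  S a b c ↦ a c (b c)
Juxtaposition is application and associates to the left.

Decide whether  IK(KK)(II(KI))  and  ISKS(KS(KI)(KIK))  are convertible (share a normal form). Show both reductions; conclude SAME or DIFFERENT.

Answer: DIFFERENT — A ⇓ KK, B ⇓ SI

Reduction:
Term A:
  start: IK(KK)(II(KI))
  →1  K(KK)(II(KI))
  →2  KK

Term B:
  start: ISKS(KS(KI)(KIK))
  →1  SKS(KS(KI)(KIK))
  →2  K(KS(KI)(KIK))(S(KS(KI)(KIK)))
  →3  KS(KI)(KIK)
  →4  S(KIK)
  →5  SI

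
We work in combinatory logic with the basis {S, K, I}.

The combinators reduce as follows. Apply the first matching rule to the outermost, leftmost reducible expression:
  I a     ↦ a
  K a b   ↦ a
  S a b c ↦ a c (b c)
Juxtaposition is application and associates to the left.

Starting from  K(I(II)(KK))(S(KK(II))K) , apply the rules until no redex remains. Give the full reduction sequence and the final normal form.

  start: K(I(II)(KK))(S(KK(II))K)
  →1  I(II)(KK)
  →2  II(KK)
  →3  I(KK)
  →4  KK

Answer: normal form = KK  (in 4 steps)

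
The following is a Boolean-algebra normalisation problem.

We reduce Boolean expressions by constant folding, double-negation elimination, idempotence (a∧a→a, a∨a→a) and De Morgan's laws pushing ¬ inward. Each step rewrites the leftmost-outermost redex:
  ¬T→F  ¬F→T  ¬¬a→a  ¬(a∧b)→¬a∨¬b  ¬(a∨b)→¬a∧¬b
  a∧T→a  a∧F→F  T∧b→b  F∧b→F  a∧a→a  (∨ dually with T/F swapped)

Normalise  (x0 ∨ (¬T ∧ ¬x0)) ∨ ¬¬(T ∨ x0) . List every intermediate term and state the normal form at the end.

  start: (x0 ∨ (¬T ∧ ¬x0)) ∨ ¬¬(T ∨ x0)
  [1] (x0 ∨ (F ∧ ¬x0)) ∨ ¬¬(T ∨ x0)
  [2] (x0 ∨ F) ∨ ¬¬(T ∨ x0)
  [3] x0 ∨ ¬¬(T ∨ x0)
  [4] x0 ∨ (T ∨ x0)
  [5] x0 ∨ T
  [6] T

Answer: normal form = T  (in 6 steps)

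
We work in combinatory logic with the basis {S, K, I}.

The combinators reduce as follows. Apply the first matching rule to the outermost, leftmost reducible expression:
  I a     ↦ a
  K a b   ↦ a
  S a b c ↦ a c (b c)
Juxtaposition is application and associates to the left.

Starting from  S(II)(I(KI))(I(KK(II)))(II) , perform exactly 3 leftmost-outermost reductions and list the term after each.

Answer: after 3 steps: I(KK(II))(I(KI)(I(KK(II))))(II)

Reduction:
  start: S(II)(I(KI))(I(KK(II)))(II)
  →1  II(I(KK(II)))(I(KI)(I(KK(II))))(II)
  →2  I(I(KK(II)))(I(KI)(I(KK(II))))(II)
  →3  I(KK(II))(I(KI)(I(KK(II))))(II)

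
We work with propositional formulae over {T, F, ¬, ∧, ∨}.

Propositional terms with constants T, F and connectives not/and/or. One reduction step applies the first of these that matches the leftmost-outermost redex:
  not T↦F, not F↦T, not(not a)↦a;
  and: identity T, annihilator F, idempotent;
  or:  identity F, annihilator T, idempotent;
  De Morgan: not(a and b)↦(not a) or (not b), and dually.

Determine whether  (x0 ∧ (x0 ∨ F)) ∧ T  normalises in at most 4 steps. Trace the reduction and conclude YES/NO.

Answer: YES — reaches normal form x0 in 3 ≤ 4 steps

Working:
  start: (x0 ∧ (x0 ∨ F)) ∧ T
  →1  x0 ∧ (x0 ∨ F)
  →2  x0 ∧ x0
  →3  x0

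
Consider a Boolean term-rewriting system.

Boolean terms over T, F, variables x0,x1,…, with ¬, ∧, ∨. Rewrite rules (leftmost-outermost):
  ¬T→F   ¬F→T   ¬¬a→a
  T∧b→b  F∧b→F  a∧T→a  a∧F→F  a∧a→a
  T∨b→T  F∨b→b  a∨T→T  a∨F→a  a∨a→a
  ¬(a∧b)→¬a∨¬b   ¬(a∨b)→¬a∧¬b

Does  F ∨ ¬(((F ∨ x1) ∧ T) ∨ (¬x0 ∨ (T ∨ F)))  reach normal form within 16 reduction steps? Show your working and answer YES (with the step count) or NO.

  start: F ∨ ¬(((F ∨ x1) ∧ T) ∨ (¬x0 ∨ (T ∨ F)))
  [1] ¬(((F ∨ x1) ∧ T) ∨ (¬x0 ∨ (T ∨ F)))
  [2] ¬((F ∨ x1) ∧ T) ∧ ¬(¬x0 ∨ (T ∨ F))
  [3] (¬(F ∨ x1) ∨ ¬T) ∧ ¬(¬x0 ∨ (T ∨ F))
  [4] ((¬F ∧ ¬x1) ∨ ¬T) ∧ ¬(¬x0 ∨ (T ∨ F))
  [5] ((T ∧ ¬x1) ∨ ¬T) ∧ ¬(¬x0 ∨ (T ∨ F))
  [6] (¬x1 ∨ ¬T) ∧ ¬(¬x0 ∨ (T ∨ F))
  [7] (¬x1 ∨ F) ∧ ¬(¬x0 ∨ (T ∨ F))
  [8] ¬x1 ∧ ¬(¬x0 ∨ (T ∨ F))
  [9] ¬x1 ∧ (¬¬x0 ∧ ¬(T ∨ F))
  [10] ¬x1 ∧ (x0 ∧ ¬(T ∨ F))
  [11] ¬x1 ∧ (x0 ∧ (¬T ∧ ¬F))
  [12] ¬x1 ∧ (x0 ∧ (F ∧ ¬F))
  [13] ¬x1 ∧ (x0 ∧ F)
  [14] ¬x1 ∧ F
  [15] F

Answer: YES — reaches normal form F in 15 ≤ 16 steps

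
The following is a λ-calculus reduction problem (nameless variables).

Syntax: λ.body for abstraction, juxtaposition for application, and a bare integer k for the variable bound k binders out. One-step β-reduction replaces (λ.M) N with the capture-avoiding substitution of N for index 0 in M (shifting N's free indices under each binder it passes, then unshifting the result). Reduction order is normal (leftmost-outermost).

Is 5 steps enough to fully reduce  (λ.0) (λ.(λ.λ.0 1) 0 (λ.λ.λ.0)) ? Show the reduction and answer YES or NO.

Answer: YES — reaches normal form λ.λ.λ.0 in 4 ≤ 5 steps

Working:
  start: (λ.0) (λ.(λ.λ.0 1) 0 (λ.λ.λ.0))
  →1  λ.(λ.λ.0 1) 0 (λ.λ.λ.0)
  →2  λ.(λ.0 1) (λ.λ.λ.0)
  →3  λ.(λ.λ.λ.0) 0
  →4  λ.λ.λ.0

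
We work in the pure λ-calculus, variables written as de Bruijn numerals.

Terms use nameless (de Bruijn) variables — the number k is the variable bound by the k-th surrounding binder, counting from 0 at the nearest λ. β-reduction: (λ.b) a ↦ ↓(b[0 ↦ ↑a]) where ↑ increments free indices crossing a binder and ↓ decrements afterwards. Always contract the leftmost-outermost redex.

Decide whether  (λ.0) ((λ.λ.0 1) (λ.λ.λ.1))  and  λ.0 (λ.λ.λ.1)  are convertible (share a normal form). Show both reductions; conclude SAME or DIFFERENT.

Answer: SAME — A ⇓ λ.0 (λ.λ.λ.1), B ⇓ λ.0 (λ.λ.λ.1)

Derivation:
Term A:
  start: (λ.0) ((λ.λ.0 1) (λ.λ.λ.1))
  →1  (λ.λ.0 1) (λ.λ.λ.1)
  →2  λ.0 (λ.λ.λ.1)

Term B:
  start: λ.0 (λ.λ.λ.1)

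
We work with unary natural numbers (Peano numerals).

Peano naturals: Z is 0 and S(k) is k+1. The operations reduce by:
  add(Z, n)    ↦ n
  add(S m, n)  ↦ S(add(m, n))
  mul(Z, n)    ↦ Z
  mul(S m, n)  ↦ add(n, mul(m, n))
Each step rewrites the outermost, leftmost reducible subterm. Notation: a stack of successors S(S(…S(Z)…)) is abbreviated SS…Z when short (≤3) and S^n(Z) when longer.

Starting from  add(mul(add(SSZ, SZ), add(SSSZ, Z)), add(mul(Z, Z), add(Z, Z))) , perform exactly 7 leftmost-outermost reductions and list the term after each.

  start: add(mul(add(SSZ, SZ), add(SSSZ, Z)), add(mul(Z, Z), add(Z, Z)))
  step 1: add(mul(S(add(SZ, SZ)), add(SSSZ, Z)), add(mul(Z, Z), add(Z, Z)))
  step 2: add(add(add(SSSZ, Z), mul(add(SZ, SZ), add(SSSZ, Z))), add(mul(Z, Z), add(Z, Z)))
  step 3: add(add(S(add(SSZ, Z)), mul(add(SZ, SZ), add(SSSZ, Z))), add(mul(Z, Z), add(Z, Z)))
  step 4: add(S(add(add(SSZ, Z), mul(add(SZ, SZ), add(SSSZ, Z)))), add(mul(Z, Z), add(Z, Z)))
  step 5: S(add(add(add(SSZ, Z), mul(add(SZ, SZ), add(SSSZ, Z))), add(mul(Z, Z), add(Z, Z))))
  step 6: S(add(add(S(add(SZ, Z)), mul(add(SZ, SZ), add(SSSZ, Z))), add(mul(Z, Z), add(Z, Z))))
  step 7: S(add(S(add(add(SZ, Z), mul(add(SZ, SZ), add(SSSZ, Z)))), add(mul(Z, Z), add(Z, Z))))

Answer: after 7 steps: S(add(S(add(add(SZ, Z), mul(add(SZ, SZ), add(SSSZ, Z)))), add(mul(Z, Z), add(Z, Z))))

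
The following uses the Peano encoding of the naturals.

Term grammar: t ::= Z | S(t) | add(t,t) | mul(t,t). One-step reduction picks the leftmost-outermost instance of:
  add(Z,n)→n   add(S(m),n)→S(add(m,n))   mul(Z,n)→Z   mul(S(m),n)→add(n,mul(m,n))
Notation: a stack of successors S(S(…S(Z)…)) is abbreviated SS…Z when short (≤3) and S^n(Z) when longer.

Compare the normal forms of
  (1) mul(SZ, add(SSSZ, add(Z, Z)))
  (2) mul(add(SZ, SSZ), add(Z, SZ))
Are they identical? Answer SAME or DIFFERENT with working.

Term A:
  start: mul(SZ, add(SSSZ, add(Z, Z)))
  step 1: add(add(SSSZ, add(Z, Z)), mul(Z, add(SSSZ, add(Z, Z))))
  step 2: add(S(add(SSZ, add(Z, Z))), mul(Z, add(SSSZ, add(Z, Z))))
  step 3: S(add(add(SSZ, add(Z, Z)), mul(Z, add(SSSZ, add(Z, Z)))))
  step 4: S(add(S(add(SZ, add(Z, Z))), mul(Z, add(SSSZ, add(Z, Z)))))
  step 5: S(S(add(add(SZ, add(Z, Z)), mul(Z, add(SSSZ, add(Z, Z))))))
  step 6: S(S(add(S(add(Z, add(Z, Z))), mul(Z, add(SSSZ, add(Z, Z))))))
  step 7: S(S(S(add(add(Z, add(Z, Z)), mul(Z, add(SSSZ, add(Z, Z)))))))
  step 8: S(S(S(add(add(Z, Z), mul(Z, add(SSSZ, add(Z, Z)))))))
  step 9: S(S(S(add(Z, mul(Z, add(SSSZ, add(Z, Z)))))))
  step 10: S(S(S(mul(Z, add(SSSZ, add(Z, Z))))))
  step 11: SSSZ

Term B:
  start: mul(add(SZ, SSZ), add(Z, SZ))
  step 1: mul(S(add(Z, SSZ)), add(Z, SZ))
  step 2: add(add(Z, SZ), mul(add(Z, SSZ), add(Z, SZ)))
  step 3: add(SZ, mul(add(Z, SSZ), add(Z, SZ)))
  step 4: S(add(Z, mul(add(Z, SSZ), add(Z, SZ))))
  step 5: S(mul(add(Z, SSZ), add(Z, SZ)))
  step 6: S(mul(SSZ, add(Z, SZ)))
  step 7: S(add(add(Z, SZ), mul(SZ, add(Z, SZ))))
  step 8: S(add(SZ, mul(SZ, add(Z, SZ))))
  step 9: S(S(add(Z, mul(SZ, add(Z, SZ)))))
  step 10: S(S(mul(SZ, add(Z, SZ))))
  step 11: S(S(add(add(Z, SZ), mul(Z, add(Z, SZ)))))
  step 12: S(S(add(SZ, mul(Z, add(Z, SZ)))))
  step 13: S(S(S(add(Z, mul(Z, add(Z, SZ))))))
  step 14: S(S(S(mul(Z, add(Z, SZ)))))
  step 15: SSSZ

Answer: SAME — A ⇓ SSSZ, B ⇓ SSSZ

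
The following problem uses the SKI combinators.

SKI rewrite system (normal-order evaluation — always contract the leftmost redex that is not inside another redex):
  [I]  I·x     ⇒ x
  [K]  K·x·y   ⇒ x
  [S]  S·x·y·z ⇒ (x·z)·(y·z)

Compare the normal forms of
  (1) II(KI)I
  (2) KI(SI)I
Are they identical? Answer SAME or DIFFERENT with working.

Term A:
  start: II(KI)I
  step 1: I(KI)I
  step 2: KII
  step 3: I

Term B:
  start: KI(SI)I
  step 1: II
  step 2: I

Answer: SAME — A ⇓ I, B ⇓ I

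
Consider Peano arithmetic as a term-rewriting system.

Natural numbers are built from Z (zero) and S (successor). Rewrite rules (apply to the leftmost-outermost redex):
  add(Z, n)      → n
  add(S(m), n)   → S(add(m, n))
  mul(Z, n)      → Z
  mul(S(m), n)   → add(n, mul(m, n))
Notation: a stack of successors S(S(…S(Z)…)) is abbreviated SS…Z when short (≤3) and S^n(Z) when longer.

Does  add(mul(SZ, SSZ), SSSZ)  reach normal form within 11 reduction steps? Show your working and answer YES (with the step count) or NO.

Answer: YES — reaches normal form S^5(Z) in 8 ≤ 11 steps

Derivation:
  start: add(mul(SZ, SSZ), SSSZ)
  step 1: add(add(SSZ, mul(Z, SSZ)), SSSZ)
  step 2: add(S(add(SZ, mul(Z, SSZ))), SSSZ)
  step 3: S(add(add(SZ, mul(Z, SSZ)), SSSZ))
  step 4: S(add(S(add(Z, mul(Z, SSZ))), SSSZ))
  step 5: S(S(add(add(Z, mul(Z, SSZ)), SSSZ)))
  step 6: S(S(add(mul(Z, SSZ), SSSZ)))
  step 7: S(S(add(Z, SSSZ)))
  step 8: S^5(Z)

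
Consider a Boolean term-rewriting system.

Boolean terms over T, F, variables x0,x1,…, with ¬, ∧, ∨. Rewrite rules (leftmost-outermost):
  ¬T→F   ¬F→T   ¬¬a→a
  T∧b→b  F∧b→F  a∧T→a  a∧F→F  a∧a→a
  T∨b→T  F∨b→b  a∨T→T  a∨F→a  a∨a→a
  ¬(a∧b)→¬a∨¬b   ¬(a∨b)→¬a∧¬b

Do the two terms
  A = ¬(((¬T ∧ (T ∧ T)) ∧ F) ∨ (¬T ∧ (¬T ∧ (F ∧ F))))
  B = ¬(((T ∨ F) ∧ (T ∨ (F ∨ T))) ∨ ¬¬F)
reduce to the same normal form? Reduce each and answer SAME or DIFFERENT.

Answer: DIFFERENT — A ⇓ T, B ⇓ F

Working:
Term A:
  start: ¬(((¬T ∧ (T ∧ T)) ∧ F) ∨ (¬T ∧ (¬T ∧ (F ∧ F))))
  step 1: ¬((¬T ∧ (T ∧ T)) ∧ F) ∧ ¬(¬T ∧ (¬T ∧ (F ∧ F)))
  step 2: (¬(¬T ∧ (T ∧ T)) ∨ ¬F) ∧ ¬(¬T ∧ (¬T ∧ (F ∧ F)))
  step 3: ((¬¬T ∨ ¬(T ∧ T)) ∨ ¬F) ∧ ¬(¬T ∧ (¬T ∧ (F ∧ F)))
  step 4: ((T ∨ ¬(T ∧ T)) ∨ ¬F) ∧ ¬(¬T ∧ (¬T ∧ (F ∧ F)))
  step 5: (T ∨ ¬F) ∧ ¬(¬T ∧ (¬T ∧ (F ∧ F)))
  step 6: T ∧ ¬(¬T ∧ (¬T ∧ (F ∧ F)))
  step 7: ¬(¬T ∧ (¬T ∧ (F ∧ F)))
  step 8: ¬¬T ∨ ¬(¬T ∧ (F ∧ F))
  step 9: T ∨ ¬(¬T ∧ (F ∧ F))
  step 10: T

Term B:
  start: ¬(((T ∨ F) ∧ (T ∨ (F ∨ T))) ∨ ¬¬F)
  step 1: ¬((T ∨ F) ∧ (T ∨ (F ∨ T))) ∧ ¬¬¬F
  step 2: (¬(T ∨ F) ∨ ¬(T ∨ (F ∨ T))) ∧ ¬¬¬F
  step 3: ((¬T ∧ ¬F) ∨ ¬(T ∨ (F ∨ T))) ∧ ¬¬¬F
  step 4: ((F ∧ ¬F) ∨ ¬(T ∨ (F ∨ T))) ∧ ¬¬¬F
  step 5: (F ∨ ¬(T ∨ (F ∨ T))) ∧ ¬¬¬F
  step 6: ¬(T ∨ (F ∨ T)) ∧ ¬¬¬F
  step 7: (¬T ∧ ¬(F ∨ T)) ∧ ¬¬¬F
  step 8: (F ∧ ¬(F ∨ T)) ∧ ¬¬¬F
  step 9: F ∧ ¬¬¬F
  step 10: F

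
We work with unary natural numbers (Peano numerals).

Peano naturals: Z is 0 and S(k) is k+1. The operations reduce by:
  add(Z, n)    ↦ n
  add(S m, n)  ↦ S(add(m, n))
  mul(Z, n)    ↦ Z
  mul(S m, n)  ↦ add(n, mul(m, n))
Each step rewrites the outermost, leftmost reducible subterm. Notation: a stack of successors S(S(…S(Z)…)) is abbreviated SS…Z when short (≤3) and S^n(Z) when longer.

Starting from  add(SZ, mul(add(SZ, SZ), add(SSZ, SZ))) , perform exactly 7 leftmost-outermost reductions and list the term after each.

  start: add(SZ, mul(add(SZ, SZ), add(SSZ, SZ)))
  →1  S(add(Z, mul(add(SZ, SZ), add(SSZ, SZ))))
  →2  S(mul(add(SZ, SZ), add(SSZ, SZ)))
  →3  S(mul(S(add(Z, SZ)), add(SSZ, SZ)))
  →4  S(add(add(SSZ, SZ), mul(add(Z, SZ), add(SSZ, SZ))))
  →5  S(add(S(add(SZ, SZ)), mul(add(Z, SZ), add(SSZ, SZ))))
  →6  S(S(add(add(SZ, SZ), mul(add(Z, SZ), add(SSZ, SZ)))))
  →7  S(S(add(S(add(Z, SZ)), mul(add(Z, SZ), add(SSZ, SZ)))))

Answer: after 7 steps: S(S(add(S(add(Z, SZ)), mul(add(Z, SZ), add(SSZ, SZ)))))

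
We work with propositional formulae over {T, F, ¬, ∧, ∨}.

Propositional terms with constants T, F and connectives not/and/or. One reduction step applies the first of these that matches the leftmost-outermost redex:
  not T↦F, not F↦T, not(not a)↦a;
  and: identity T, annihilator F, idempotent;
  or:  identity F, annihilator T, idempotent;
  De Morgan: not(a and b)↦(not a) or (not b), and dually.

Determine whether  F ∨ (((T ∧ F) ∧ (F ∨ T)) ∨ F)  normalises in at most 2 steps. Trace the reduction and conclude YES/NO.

Answer: NO — after 2 steps the term is (T ∧ F) ∧ (F ∨ T), not yet normal

Working:
  start: F ∨ (((T ∧ F) ∧ (F ∨ T)) ∨ F)
  [1] ((T ∧ F) ∧ (F ∨ T)) ∨ F
  [2] (T ∧ F) ∧ (F ∨ T)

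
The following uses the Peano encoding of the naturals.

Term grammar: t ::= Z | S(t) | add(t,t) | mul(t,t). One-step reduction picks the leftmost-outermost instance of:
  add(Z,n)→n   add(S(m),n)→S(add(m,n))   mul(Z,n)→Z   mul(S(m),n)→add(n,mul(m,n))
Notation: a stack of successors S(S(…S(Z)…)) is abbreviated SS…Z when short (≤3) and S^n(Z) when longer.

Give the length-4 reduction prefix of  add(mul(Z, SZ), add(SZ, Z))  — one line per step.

  start: add(mul(Z, SZ), add(SZ, Z))
  →1  add(Z, add(SZ, Z))
  →2  add(SZ, Z)
  →3  S(add(Z, Z))
  →4  SZ

Answer: after 4 steps: SZ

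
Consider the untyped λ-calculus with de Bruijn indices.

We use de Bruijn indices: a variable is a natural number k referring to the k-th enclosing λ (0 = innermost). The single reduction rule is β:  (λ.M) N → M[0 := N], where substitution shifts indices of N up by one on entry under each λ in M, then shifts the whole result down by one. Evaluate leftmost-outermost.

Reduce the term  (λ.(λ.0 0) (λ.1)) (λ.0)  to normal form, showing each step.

  start: (λ.(λ.0 0) (λ.1)) (λ.0)
  →1  (λ.0 0) (λ.λ.0)
  →2  (λ.λ.0) (λ.λ.0)
  →3  λ.0

Answer: normal form = λ.0  (in 3 steps)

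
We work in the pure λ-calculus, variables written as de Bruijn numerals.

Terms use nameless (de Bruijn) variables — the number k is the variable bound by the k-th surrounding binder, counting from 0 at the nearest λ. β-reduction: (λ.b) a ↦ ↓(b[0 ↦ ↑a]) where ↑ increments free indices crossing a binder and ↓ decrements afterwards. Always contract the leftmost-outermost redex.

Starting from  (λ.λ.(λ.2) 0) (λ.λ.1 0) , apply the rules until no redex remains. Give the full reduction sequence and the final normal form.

  start: (λ.λ.(λ.2) 0) (λ.λ.1 0)
  step 1: λ.(λ.λ.λ.1 0) 0
  step 2: λ.λ.λ.1 0

Answer: normal form = λ.λ.λ.1 0  (in 2 steps)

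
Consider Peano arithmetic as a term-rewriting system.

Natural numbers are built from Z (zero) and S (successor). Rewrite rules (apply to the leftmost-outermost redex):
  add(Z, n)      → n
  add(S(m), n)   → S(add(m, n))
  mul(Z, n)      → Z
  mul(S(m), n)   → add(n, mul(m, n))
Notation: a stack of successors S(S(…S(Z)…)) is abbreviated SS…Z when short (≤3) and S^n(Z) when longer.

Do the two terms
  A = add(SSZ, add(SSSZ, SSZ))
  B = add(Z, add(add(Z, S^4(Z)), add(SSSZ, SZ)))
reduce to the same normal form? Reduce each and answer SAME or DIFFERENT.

Answer: DIFFERENT — A ⇓ S^7(Z), B ⇓ S^8(Z)

Reduction:
Term A:
  start: add(SSZ, add(SSSZ, SSZ))
  step 1: S(add(SZ, add(SSSZ, SSZ)))
  step 2: S(S(add(Z, add(SSSZ, SSZ))))
  step 3: S(S(add(SSSZ, SSZ)))
  step 4: S(S(S(add(SSZ, SSZ))))
  step 5: S(S(S(S(add(SZ, SSZ)))))
  step 6: S(S(S(S(S(add(Z, SSZ))))))
  step 7: S^7(Z)

Term B:
  start: add(Z, add(add(Z, S^4(Z)), add(SSSZ, SZ)))
  step 1: add(add(Z, S^4(Z)), add(SSSZ, SZ))
  step 2: add(S^4(Z), add(SSSZ, SZ))
  step 3: S(add(SSSZ, add(SSSZ, SZ)))
  step 4: S(S(add(SSZ, add(SSSZ, SZ))))
  step 5: S(S(S(add(SZ, add(SSSZ, SZ)))))
  step 6: S(S(S(S(add(Z, add(SSSZ, SZ))))))
  step 7: S(S(S(S(add(SSSZ, SZ)))))
  step 8: S(S(S(S(S(add(SSZ, SZ))))))
  step 9: S(S(S(S(S(S(add(SZ, SZ)))))))
  step 10: S(S(S(S(S(S(S(add(Z, SZ))))))))
  step 11: S^8(Z)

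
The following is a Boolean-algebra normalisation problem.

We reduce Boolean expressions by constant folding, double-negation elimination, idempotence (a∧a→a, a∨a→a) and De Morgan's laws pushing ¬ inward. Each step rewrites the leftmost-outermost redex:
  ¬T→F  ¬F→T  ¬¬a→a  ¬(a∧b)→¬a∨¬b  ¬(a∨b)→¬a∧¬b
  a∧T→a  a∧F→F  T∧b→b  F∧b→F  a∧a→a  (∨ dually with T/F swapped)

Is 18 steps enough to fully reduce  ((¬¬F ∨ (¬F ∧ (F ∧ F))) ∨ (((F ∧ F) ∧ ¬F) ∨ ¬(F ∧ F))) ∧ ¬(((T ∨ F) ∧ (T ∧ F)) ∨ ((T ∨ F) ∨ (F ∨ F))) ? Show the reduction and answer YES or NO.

Answer: NO — after 18 steps the term is (F ∨ ¬(T ∧ F)) ∧ ¬((T ∨ F) ∨ (F ∨ F)), not yet normal

Derivation:
  start: ((¬¬F ∨ (¬F ∧ (F ∧ F))) ∨ (((F ∧ F) ∧ ¬F) ∨ ¬(F ∧ F))) ∧ ¬(((T ∨ F) ∧ (T ∧ F)) ∨ ((T ∨ F) ∨ (F ∨ F)))
  [1] ((F ∨ (¬F ∧ (F ∧ F))) ∨ (((F ∧ F) ∧ ¬F) ∨ ¬(F ∧ F))) ∧ ¬(((T ∨ F) ∧ (T ∧ F)) ∨ ((T ∨ F) ∨ (F ∨ F)))
  [2] ((¬F ∧ (F ∧ F)) ∨ (((F ∧ F) ∧ ¬F) ∨ ¬(F ∧ F))) ∧ ¬(((T ∨ F) ∧ (T ∧ F)) ∨ ((T ∨ F) ∨ (F ∨ F)))
  [3] ((T ∧ (F ∧ F)) ∨ (((F ∧ F) ∧ ¬F) ∨ ¬(F ∧ F))) ∧ ¬(((T ∨ F) ∧ (T ∧ F)) ∨ ((T ∨ F) ∨ (F ∨ F)))
  [4] ((F ∧ F) ∨ (((F ∧ F) ∧ ¬F) ∨ ¬(F ∧ F))) ∧ ¬(((T ∨ F) ∧ (T ∧ F)) ∨ ((T ∨ F) ∨ (F ∨ F)))
  [5] (F ∨ (((F ∧ F) ∧ ¬F) ∨ ¬(F ∧ F))) ∧ ¬(((T ∨ F) ∧ (T ∧ F)) ∨ ((T ∨ F) ∨ (F ∨ F)))
  [6] (((F ∧ F) ∧ ¬F) ∨ ¬(F ∧ F)) ∧ ¬(((T ∨ F) ∧ (T ∧ F)) ∨ ((T ∨ F) ∨ (F ∨ F)))
  [7] ((F ∧ ¬F) ∨ ¬(F ∧ F)) ∧ ¬(((T ∨ F) ∧ (T ∧ F)) ∨ ((T ∨ F) ∨ (F ∨ F)))
  [8] (F ∨ ¬(F ∧ F)) ∧ ¬(((T ∨ F) ∧ (T ∧ F)) ∨ ((T ∨ F) ∨ (F ∨ F)))
  [9] ¬(F ∧ F) ∧ ¬(((T ∨ F) ∧ (T ∧ F)) ∨ ((T ∨ F) ∨ (F ∨ F)))
  [10] (¬F ∨ ¬F) ∧ ¬(((T ∨ F) ∧ (T ∧ F)) ∨ ((T ∨ F) ∨ (F ∨ F)))
  [11] ¬F ∧ ¬(((T ∨ F) ∧ (T ∧ F)) ∨ ((T ∨ F) ∨ (F ∨ F)))
  [12] T ∧ ¬(((T ∨ F) ∧ (T ∧ F)) ∨ ((T ∨ F) ∨ (F ∨ F)))
  [13] ¬(((T ∨ F) ∧ (T ∧ F)) ∨ ((T ∨ F) ∨ (F ∨ F)))
  [14] ¬((T ∨ F) ∧ (T ∧ F)) ∧ ¬((T ∨ F) ∨ (F ∨ F))
  [15] (¬(T ∨ F) ∨ ¬(T ∧ F)) ∧ ¬((T ∨ F) ∨ (F ∨ F))
  [16] ((¬T ∧ ¬F) ∨ ¬(T ∧ F)) ∧ ¬((T ∨ F) ∨ (F ∨ F))
  [17] ((F ∧ ¬F) ∨ ¬(T ∧ F)) ∧ ¬((T ∨ F) ∨ (F ∨ F))
  [18] (F ∨ ¬(T ∧ F)) ∧ ¬((T ∨ F) ∨ (F ∨ F))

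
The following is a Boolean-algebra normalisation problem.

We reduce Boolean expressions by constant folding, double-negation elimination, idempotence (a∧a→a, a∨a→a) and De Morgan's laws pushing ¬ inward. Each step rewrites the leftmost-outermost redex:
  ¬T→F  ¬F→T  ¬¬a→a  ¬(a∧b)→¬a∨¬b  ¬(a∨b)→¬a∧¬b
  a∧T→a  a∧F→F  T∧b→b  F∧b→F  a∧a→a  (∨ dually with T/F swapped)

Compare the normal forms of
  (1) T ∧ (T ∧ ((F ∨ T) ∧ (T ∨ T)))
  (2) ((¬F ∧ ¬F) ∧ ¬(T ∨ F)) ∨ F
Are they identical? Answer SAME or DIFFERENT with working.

Answer: DIFFERENT — A ⇓ T, B ⇓ F

Working:
Term A:
  start: T ∧ (T ∧ ((F ∨ T) ∧ (T ∨ T)))
  [1] T ∧ ((F ∨ T) ∧ (T ∨ T))
  [2] (F ∨ T) ∧ (T ∨ T)
  [3] T ∧ (T ∨ T)
  [4] T ∨ T
  [5] T

Term B:
  start: ((¬F ∧ ¬F) ∧ ¬(T ∨ F)) ∨ F
  [1] (¬F ∧ ¬F) ∧ ¬(T ∨ F)
  [2] ¬F ∧ ¬(T ∨ F)
  [3] T ∧ ¬(T ∨ F)
  [4] ¬(T ∨ F)
  [5] ¬T ∧ ¬F
  [6] F ∧ ¬F
  [7] F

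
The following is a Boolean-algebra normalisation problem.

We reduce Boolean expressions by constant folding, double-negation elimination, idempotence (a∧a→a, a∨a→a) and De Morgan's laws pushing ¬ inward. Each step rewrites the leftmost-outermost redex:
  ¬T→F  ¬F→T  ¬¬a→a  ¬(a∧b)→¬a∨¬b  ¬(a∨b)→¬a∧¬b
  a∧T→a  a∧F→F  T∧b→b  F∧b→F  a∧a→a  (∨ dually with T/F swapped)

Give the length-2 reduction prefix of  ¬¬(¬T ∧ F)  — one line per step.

Answer: after 2 steps: F

Reduction:
  start: ¬¬(¬T ∧ F)
  [1] ¬T ∧ F
  [2] F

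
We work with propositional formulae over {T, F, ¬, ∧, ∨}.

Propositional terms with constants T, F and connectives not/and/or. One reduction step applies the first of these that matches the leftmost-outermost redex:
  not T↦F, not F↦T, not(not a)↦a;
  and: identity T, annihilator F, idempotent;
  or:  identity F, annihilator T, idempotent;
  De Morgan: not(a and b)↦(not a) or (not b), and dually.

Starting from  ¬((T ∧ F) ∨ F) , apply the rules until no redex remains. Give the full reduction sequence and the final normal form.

Answer: normal form = T  (in 6 steps)

Derivation:
  start: ¬((T ∧ F) ∨ F)
  [1] ¬(T ∧ F) ∧ ¬F
  [2] (¬T ∨ ¬F) ∧ ¬F
  [3] (F ∨ ¬F) ∧ ¬F
  [4] ¬F ∧ ¬F
  [5] ¬F
  [6] T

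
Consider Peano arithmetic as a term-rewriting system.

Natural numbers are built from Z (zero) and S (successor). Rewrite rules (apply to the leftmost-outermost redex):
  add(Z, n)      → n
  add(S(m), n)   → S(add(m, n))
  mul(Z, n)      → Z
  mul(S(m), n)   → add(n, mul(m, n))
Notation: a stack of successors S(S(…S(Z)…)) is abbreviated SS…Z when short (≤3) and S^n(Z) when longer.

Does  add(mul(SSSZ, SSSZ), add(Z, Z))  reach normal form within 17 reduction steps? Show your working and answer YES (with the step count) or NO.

Answer: NO — after 17 steps the term is S(S(S(S(S(S(add(add(SSSZ, mul(Z, SSSZ)), add(Z, Z)))))))), not yet normal

Working:
  start: add(mul(SSSZ, SSSZ), add(Z, Z))
  →1  add(add(SSSZ, mul(SSZ, SSSZ)), add(Z, Z))
  →2  add(S(add(SSZ, mul(SSZ, SSSZ))), add(Z, Z))
  →3  S(add(add(SSZ, mul(SSZ, SSSZ)), add(Z, Z)))
  →4  S(add(S(add(SZ, mul(SSZ, SSSZ))), add(Z, Z)))
  →5  S(S(add(add(SZ, mul(SSZ, SSSZ)), add(Z, Z))))
  →6  S(S(add(S(add(Z, mul(SSZ, SSSZ))), add(Z, Z))))
  →7  S(S(S(add(add(Z, mul(SSZ, SSSZ)), add(Z, Z)))))
  →8  S(S(S(add(mul(SSZ, SSSZ), add(Z, Z)))))
  →9  S(S(S(add(add(SSSZ, mul(SZ, SSSZ)), add(Z, Z)))))
  →10  S(S(S(add(S(add(SSZ, mul(SZ, SSSZ))), add(Z, Z)))))
  →11  S(S(S(S(add(add(SSZ, mul(SZ, SSSZ)), add(Z, Z))))))
  →12  S(S(S(S(add(S(add(SZ, mul(SZ, SSSZ))), add(Z, Z))))))
  →13  S(S(S(S(S(add(add(SZ, mul(SZ, SSSZ)), add(Z, Z)))))))
  →14  S(S(S(S(S(add(S(add(Z, mul(SZ, SSSZ))), add(Z, Z)))))))
  →15  S(S(S(S(S(S(add(add(Z, mul(SZ, SSSZ)), add(Z, Z))))))))
  →16  S(S(S(S(S(S(add(mul(SZ, SSSZ), add(Z, Z))))))))
  →17  S(S(S(S(S(S(add(add(SSSZ, mul(Z, SSSZ)), add(Z, Z))))))))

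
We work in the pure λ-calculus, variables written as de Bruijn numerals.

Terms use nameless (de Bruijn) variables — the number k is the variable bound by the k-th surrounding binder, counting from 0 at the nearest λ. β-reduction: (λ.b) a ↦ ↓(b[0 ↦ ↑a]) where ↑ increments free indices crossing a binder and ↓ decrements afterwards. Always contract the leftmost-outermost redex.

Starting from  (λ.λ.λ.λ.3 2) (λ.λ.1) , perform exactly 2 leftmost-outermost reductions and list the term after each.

  start: (λ.λ.λ.λ.3 2) (λ.λ.1)
  [1] λ.λ.λ.(λ.λ.1) 2
  [2] λ.λ.λ.λ.3

Answer: after 2 steps: λ.λ.λ.λ.3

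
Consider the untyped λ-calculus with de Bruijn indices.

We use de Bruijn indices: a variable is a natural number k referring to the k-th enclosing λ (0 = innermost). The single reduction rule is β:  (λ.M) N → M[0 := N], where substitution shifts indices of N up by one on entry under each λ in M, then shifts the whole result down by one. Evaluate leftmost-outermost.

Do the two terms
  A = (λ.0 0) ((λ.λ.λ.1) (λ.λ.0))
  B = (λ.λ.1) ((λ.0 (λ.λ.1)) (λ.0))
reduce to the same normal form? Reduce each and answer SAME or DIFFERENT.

Term A:
  start: (λ.0 0) ((λ.λ.λ.1) (λ.λ.0))
  [1] (λ.λ.λ.1) (λ.λ.0) ((λ.λ.λ.1) (λ.λ.0))
  [2] (λ.λ.1) ((λ.λ.λ.1) (λ.λ.0))
  [3] λ.(λ.λ.λ.1) (λ.λ.0)
  [4] λ.λ.λ.1

Term B:
  start: (λ.λ.1) ((λ.0 (λ.λ.1)) (λ.0))
  [1] λ.(λ.0 (λ.λ.1)) (λ.0)
  [2] λ.(λ.0) (λ.λ.1)
  [3] λ.λ.λ.1

Answer: SAME — A ⇓ λ.λ.λ.1, B ⇓ λ.λ.λ.1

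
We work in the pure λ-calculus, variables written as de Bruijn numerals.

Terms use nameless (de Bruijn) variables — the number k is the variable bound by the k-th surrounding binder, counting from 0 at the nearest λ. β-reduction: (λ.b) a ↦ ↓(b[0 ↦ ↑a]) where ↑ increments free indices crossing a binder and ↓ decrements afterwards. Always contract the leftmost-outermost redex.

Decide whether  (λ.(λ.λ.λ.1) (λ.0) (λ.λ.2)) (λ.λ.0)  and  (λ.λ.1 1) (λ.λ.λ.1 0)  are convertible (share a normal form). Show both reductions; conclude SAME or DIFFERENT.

Answer: DIFFERENT — A ⇓ λ.λ.λ.λ.λ.0, B ⇓ λ.λ.λ.1 0

Derivation:
Term A:
  start: (λ.(λ.λ.λ.1) (λ.0) (λ.λ.2)) (λ.λ.0)
  [1] (λ.λ.λ.1) (λ.0) (λ.λ.λ.λ.0)
  [2] (λ.λ.1) (λ.λ.λ.λ.0)
  [3] λ.λ.λ.λ.λ.0

Term B:
  start: (λ.λ.1 1) (λ.λ.λ.1 0)
  [1] λ.(λ.λ.λ.1 0) (λ.λ.λ.1 0)
  [2] λ.λ.λ.1 0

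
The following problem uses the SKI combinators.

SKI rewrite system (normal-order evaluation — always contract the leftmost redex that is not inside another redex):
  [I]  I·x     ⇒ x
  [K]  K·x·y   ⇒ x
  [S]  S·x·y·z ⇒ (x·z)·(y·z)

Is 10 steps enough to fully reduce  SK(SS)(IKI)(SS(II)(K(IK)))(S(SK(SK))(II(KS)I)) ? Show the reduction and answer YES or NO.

Answer: YES — reaches normal form S(SK(SK))S in 8 ≤ 10 steps

Derivation:
  start: SK(SS)(IKI)(SS(II)(K(IK)))(S(SK(SK))(II(KS)I))
  →1  K(IKI)(SS(IKI))(SS(II)(K(IK)))(S(SK(SK))(II(KS)I))
  →2  IKI(SS(II)(K(IK)))(S(SK(SK))(II(KS)I))
  →3  KI(SS(II)(K(IK)))(S(SK(SK))(II(KS)I))
  →4  I(S(SK(SK))(II(KS)I))
  →5  S(SK(SK))(II(KS)I)
  →6  S(SK(SK))(I(KS)I)
  →7  S(SK(SK))(KSI)
  →8  S(SK(SK))S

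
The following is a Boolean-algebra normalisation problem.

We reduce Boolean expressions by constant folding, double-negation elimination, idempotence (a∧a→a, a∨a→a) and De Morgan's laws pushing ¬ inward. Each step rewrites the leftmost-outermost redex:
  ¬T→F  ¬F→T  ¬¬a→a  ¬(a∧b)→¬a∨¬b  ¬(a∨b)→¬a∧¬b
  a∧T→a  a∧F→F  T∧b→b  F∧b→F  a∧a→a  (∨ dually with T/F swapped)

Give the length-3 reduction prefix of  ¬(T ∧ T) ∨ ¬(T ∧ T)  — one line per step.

  start: ¬(T ∧ T) ∨ ¬(T ∧ T)
  →1  ¬(T ∧ T)
  →2  ¬T ∨ ¬T
  →3  ¬T

Answer: after 3 steps: ¬T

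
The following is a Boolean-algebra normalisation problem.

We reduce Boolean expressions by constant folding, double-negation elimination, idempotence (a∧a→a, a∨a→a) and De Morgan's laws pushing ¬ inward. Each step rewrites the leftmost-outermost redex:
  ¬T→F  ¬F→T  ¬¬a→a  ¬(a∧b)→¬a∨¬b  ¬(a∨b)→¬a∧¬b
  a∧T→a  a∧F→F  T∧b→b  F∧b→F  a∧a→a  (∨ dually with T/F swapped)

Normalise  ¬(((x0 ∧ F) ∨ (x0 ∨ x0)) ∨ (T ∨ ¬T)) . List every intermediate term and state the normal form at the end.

  start: ¬(((x0 ∧ F) ∨ (x0 ∨ x0)) ∨ (T ∨ ¬T))
  →1  ¬((x0 ∧ F) ∨ (x0 ∨ x0)) ∧ ¬(T ∨ ¬T)
  →2  (¬(x0 ∧ F) ∧ ¬(x0 ∨ x0)) ∧ ¬(T ∨ ¬T)
  →3  ((¬x0 ∨ ¬F) ∧ ¬(x0 ∨ x0)) ∧ ¬(T ∨ ¬T)
  →4  ((¬x0 ∨ T) ∧ ¬(x0 ∨ x0)) ∧ ¬(T ∨ ¬T)
  →5  (T ∧ ¬(x0 ∨ x0)) ∧ ¬(T ∨ ¬T)
  →6  ¬(x0 ∨ x0) ∧ ¬(T ∨ ¬T)
  →7  (¬x0 ∧ ¬x0) ∧ ¬(T ∨ ¬T)
  →8  ¬x0 ∧ ¬(T ∨ ¬T)
  →9  ¬x0 ∧ (¬T ∧ ¬¬T)
  →10  ¬x0 ∧ (F ∧ ¬¬T)
  →11  ¬x0 ∧ F
  →12  F

Answer: normal form = F  (in 12 steps)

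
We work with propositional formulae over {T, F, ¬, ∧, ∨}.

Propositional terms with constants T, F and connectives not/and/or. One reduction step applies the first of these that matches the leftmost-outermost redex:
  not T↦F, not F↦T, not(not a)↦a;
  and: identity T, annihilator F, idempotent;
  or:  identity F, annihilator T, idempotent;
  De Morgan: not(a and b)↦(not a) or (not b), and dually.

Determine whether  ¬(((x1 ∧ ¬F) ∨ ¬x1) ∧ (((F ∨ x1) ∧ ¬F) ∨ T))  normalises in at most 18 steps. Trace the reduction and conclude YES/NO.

  start: ¬(((x1 ∧ ¬F) ∨ ¬x1) ∧ (((F ∨ x1) ∧ ¬F) ∨ T))
  →1  ¬((x1 ∧ ¬F) ∨ ¬x1) ∨ ¬(((F ∨ x1) ∧ ¬F) ∨ T)
  →2  (¬(x1 ∧ ¬F) ∧ ¬¬x1) ∨ ¬(((F ∨ x1) ∧ ¬F) ∨ T)
  →3  ((¬x1 ∨ ¬¬F) ∧ ¬¬x1) ∨ ¬(((F ∨ x1) ∧ ¬F) ∨ T)
  →4  ((¬x1 ∨ F) ∧ ¬¬x1) ∨ ¬(((F ∨ x1) ∧ ¬F) ∨ T)
  →5  (¬x1 ∧ ¬¬x1) ∨ ¬(((F ∨ x1) ∧ ¬F) ∨ T)
  →6  (¬x1 ∧ x1) ∨ ¬(((F ∨ x1) ∧ ¬F) ∨ T)
  →7  (¬x1 ∧ x1) ∨ (¬((F ∨ x1) ∧ ¬F) ∧ ¬T)
  →8  (¬x1 ∧ x1) ∨ ((¬(F ∨ x1) ∨ ¬¬F) ∧ ¬T)
  →9  (¬x1 ∧ x1) ∨ (((¬F ∧ ¬x1) ∨ ¬¬F) ∧ ¬T)
  →10  (¬x1 ∧ x1) ∨ (((T ∧ ¬x1) ∨ ¬¬F) ∧ ¬T)
  →11  (¬x1 ∧ x1) ∨ ((¬x1 ∨ ¬¬F) ∧ ¬T)
  →12  (¬x1 ∧ x1) ∨ ((¬x1 ∨ F) ∧ ¬T)
  →13  (¬x1 ∧ x1) ∨ (¬x1 ∧ ¬T)
  →14  (¬x1 ∧ x1) ∨ (¬x1 ∧ F)
  →15  (¬x1 ∧ x1) ∨ F
  →16  ¬x1 ∧ x1

Answer: YES — reaches normal form ¬x1 ∧ x1 in 16 ≤ 18 steps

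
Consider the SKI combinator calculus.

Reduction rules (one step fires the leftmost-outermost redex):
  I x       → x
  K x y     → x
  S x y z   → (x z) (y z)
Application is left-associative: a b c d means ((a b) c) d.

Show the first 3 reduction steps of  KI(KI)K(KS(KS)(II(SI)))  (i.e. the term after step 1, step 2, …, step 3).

  start: KI(KI)K(KS(KS)(II(SI)))
  [1] IK(KS(KS)(II(SI)))
  [2] K(KS(KS)(II(SI)))
  [3] K(S(II(SI)))

Answer: after 3 steps: K(S(II(SI)))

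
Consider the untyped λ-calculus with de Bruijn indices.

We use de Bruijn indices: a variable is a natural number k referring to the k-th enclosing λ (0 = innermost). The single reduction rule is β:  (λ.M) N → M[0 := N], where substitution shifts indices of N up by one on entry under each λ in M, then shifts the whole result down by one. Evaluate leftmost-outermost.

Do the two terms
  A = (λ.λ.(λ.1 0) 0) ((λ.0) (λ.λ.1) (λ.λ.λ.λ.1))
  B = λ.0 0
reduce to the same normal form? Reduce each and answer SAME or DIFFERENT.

Term A:
  start: (λ.λ.(λ.1 0) 0) ((λ.0) (λ.λ.1) (λ.λ.λ.λ.1))
  →1  λ.(λ.1 0) 0
  →2  λ.0 0

Term B:
  start: λ.0 0

Answer: SAME — A ⇓ λ.0 0, B ⇓ λ.0 0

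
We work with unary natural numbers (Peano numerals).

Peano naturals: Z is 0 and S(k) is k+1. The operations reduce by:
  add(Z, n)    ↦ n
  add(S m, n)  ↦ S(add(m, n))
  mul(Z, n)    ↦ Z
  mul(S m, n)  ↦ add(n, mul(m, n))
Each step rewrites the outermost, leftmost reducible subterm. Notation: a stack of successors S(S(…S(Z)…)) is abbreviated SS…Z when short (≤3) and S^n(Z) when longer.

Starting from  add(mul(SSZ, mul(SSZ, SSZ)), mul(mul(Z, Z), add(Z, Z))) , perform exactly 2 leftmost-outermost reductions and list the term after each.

Answer: after 2 steps: add(add(add(SSZ, mul(SZ, SSZ)), mul(SZ, mul(SSZ, SSZ))), mul(mul(Z, Z), add(Z, Z)))

Working:
  start: add(mul(SSZ, mul(SSZ, SSZ)), mul(mul(Z, Z), add(Z, Z)))
  step 1: add(add(mul(SSZ, SSZ), mul(SZ, mul(SSZ, SSZ))), mul(mul(Z, Z), add(Z, Z)))
  step 2: add(add(add(SSZ, mul(SZ, SSZ)), mul(SZ, mul(SSZ, SSZ))), mul(mul(Z, Z), add(Z, Z)))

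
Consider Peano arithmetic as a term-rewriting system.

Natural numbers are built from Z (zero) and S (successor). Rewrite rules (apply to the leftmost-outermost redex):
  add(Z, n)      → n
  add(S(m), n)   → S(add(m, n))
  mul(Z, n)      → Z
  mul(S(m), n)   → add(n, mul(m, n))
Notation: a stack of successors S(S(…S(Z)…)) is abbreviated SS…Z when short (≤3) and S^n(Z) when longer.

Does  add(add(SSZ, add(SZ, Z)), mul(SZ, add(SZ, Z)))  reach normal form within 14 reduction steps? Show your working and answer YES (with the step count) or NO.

  start: add(add(SSZ, add(SZ, Z)), mul(SZ, add(SZ, Z)))
  [1] add(S(add(SZ, add(SZ, Z))), mul(SZ, add(SZ, Z)))
  [2] S(add(add(SZ, add(SZ, Z)), mul(SZ, add(SZ, Z))))
  [3] S(add(S(add(Z, add(SZ, Z))), mul(SZ, add(SZ, Z))))
  [4] S(S(add(add(Z, add(SZ, Z)), mul(SZ, add(SZ, Z)))))
  [5] S(S(add(add(SZ, Z), mul(SZ, add(SZ, Z)))))
  [6] S(S(add(S(add(Z, Z)), mul(SZ, add(SZ, Z)))))
  [7] S(S(S(add(add(Z, Z), mul(SZ, add(SZ, Z))))))
  [8] S(S(S(add(Z, mul(SZ, add(SZ, Z))))))
  [9] S(S(S(mul(SZ, add(SZ, Z)))))
  [10] S(S(S(add(add(SZ, Z), mul(Z, add(SZ, Z))))))
  [11] S(S(S(add(S(add(Z, Z)), mul(Z, add(SZ, Z))))))
  [12] S(S(S(S(add(add(Z, Z), mul(Z, add(SZ, Z)))))))
  [13] S(S(S(S(add(Z, mul(Z, add(SZ, Z)))))))
  [14] S(S(S(S(mul(Z, add(SZ, Z))))))

Answer: NO — after 14 steps the term is S(S(S(S(mul(Z, add(SZ, Z)))))), not yet normal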